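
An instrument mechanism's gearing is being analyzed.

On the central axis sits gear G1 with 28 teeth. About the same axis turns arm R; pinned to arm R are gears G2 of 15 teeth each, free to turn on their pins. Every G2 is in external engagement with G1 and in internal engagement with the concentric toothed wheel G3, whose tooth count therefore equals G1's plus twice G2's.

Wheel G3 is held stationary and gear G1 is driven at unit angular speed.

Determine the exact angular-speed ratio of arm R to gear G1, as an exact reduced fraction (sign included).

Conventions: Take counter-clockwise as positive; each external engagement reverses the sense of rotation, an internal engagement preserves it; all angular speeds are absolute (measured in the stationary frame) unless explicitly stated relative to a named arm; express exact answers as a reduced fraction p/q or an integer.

14/43

recognized (axles ride arm R): planetary set, 28/15/58 teeth
ring teeth: 28 + 2·15 = 58
28(ω_sun−ω_arm) = −58(ω_ring−ω_arm),  ω_ring = 0, ω_sun = 1
28(1−ω_arm) = −58(0−ω_arm)  ⇒  86·ω_arm = 28  ⇒  ω_arm = 14/43
ω_out/ω_in = 14/43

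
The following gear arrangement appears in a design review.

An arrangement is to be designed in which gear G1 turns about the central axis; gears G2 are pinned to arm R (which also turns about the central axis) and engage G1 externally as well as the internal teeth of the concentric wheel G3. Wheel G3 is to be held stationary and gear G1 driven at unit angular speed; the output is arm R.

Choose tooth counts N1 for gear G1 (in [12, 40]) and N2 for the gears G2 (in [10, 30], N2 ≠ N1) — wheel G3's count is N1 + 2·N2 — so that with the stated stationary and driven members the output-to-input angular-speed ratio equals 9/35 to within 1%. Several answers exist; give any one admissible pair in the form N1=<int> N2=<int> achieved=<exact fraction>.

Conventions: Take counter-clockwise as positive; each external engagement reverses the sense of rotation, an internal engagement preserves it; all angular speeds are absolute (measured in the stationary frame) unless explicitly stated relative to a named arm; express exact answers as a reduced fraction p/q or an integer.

planetary set to be sized for 9/35 (Willis relation)
Willis with ω_ring = 0: ω_arm/ω_sun = N1/(N1+N3); set equal to 9/35  ⇒  N3/N1 = 1/(9/35) − 1 = 26/9
N3 = N1 + 2·N2  ⇒  N2/N1 = (N3/N1 − 1)/2 = (26/9 − 1)/2 = 17/18
smallest multiple with N1 ≥ 12 and N2 ≥ 10: k = 1  ⇒  N1 = 1·18 = 18, N2 = 1·17 = 17 (N1 ≤ 40, N2 ≤ 30, N2 ≠ N1 ✓), N3 = 18 + 2·17 = 52
check: N1/(N1+N3) with N1 = 18, N3 = 52 gives 9/35; |achieved − target| = 0 ≤ 9/3500 ✓

N1=18 N2=17 achieved=9/35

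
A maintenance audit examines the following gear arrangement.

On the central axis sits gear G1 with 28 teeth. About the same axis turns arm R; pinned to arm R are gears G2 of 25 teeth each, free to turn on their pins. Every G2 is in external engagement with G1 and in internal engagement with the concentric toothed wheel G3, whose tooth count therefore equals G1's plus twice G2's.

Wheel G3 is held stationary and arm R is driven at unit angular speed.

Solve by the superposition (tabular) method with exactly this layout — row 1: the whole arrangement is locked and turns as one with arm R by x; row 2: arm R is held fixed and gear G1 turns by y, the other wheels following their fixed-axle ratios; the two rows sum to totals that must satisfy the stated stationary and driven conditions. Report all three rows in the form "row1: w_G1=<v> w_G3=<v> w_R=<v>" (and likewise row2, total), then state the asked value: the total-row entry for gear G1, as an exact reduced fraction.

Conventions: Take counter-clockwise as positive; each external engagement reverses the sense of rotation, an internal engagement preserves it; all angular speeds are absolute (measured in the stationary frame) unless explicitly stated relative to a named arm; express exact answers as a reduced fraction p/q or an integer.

row1: w_G1=1 w_G3=1 w_R=1
row2: w_G1=39/14 w_G3=-1 w_R=0
total: w_G1=53/14 w_G3=0 w_R=1
asked value: 53/14

recognized (axles ride arm R): planetary set, 28/25/78 teeth
row 1 (train locked, turned with arm): all members turn x
row 2: sun turns y, ring = −(28/78)·y, arm 0
boundary: total ω_ring = x − (28/78)·y = 0 and total ω_arm = x = 1  ⇒  y = 39/14, x = 1
row 2 ring = −(28/78)·39/14 = -1
totals (row 1 + row 2): sun 1 + 39/14 = 53/14, ring 1 + (-1) = 0, arm 1 + 0 = 1
asked cell (total, sun) = 53/14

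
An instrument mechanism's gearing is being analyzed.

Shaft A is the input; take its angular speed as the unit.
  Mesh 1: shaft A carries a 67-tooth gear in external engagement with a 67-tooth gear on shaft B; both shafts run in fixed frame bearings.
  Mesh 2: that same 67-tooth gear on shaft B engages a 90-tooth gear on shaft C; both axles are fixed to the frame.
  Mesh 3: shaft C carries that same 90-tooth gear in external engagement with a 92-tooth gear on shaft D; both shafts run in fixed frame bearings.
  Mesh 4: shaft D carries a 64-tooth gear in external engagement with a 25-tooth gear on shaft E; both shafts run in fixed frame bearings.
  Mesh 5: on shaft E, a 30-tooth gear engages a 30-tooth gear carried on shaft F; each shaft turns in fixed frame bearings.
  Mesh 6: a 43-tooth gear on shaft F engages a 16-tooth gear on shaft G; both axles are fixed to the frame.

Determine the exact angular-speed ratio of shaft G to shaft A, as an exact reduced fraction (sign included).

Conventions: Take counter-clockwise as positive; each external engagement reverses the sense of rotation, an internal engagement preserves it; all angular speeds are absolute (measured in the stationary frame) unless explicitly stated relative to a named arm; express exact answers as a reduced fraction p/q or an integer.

class = fixed-axis compound train [6 meshes; 6 ratios multiply, 6 sense flips]
mesh 1 [67T→67T]: running ratio 1, sense −
mesh 2 [67T→90T]: running ratio 67/90, sense +
mesh 3 [90T→92T]: running ratio 67/92, sense −
mesh 4 [64T→25T]: running ratio 1072/575, sense +
mesh 5 [30T→30T]: running ratio 1072/575, sense −
mesh 6 [43T→16T]: running ratio 2881/575, sense +
ω_out/ω_in = 2881/575

2881/575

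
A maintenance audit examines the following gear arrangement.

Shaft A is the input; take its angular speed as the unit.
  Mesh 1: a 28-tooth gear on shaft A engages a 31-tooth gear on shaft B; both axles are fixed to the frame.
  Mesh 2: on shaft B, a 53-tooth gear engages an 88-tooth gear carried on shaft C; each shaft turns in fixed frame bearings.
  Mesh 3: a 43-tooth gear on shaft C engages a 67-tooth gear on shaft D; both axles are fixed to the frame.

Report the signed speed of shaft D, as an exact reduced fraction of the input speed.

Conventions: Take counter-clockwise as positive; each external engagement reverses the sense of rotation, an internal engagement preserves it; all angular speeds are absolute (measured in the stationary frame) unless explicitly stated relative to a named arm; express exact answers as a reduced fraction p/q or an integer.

-15953/45694

3-mesh fixed-axis compound train (all bearings frame-fixed)
mesh 1 [28T→31T]: |ω|/ω_in = 1×28/31 = 28/31, sense flips to −
mesh 2 [53T→88T]: |ω|/ω_in = (28/31)×53/88 = 371/682, sense flips to +
mesh 3 [43T→67T]: |ω|/ω_in = (371/682)×43/67 = 15953/45694, sense flips to −
signed output speed (× input speed) = -15953/45694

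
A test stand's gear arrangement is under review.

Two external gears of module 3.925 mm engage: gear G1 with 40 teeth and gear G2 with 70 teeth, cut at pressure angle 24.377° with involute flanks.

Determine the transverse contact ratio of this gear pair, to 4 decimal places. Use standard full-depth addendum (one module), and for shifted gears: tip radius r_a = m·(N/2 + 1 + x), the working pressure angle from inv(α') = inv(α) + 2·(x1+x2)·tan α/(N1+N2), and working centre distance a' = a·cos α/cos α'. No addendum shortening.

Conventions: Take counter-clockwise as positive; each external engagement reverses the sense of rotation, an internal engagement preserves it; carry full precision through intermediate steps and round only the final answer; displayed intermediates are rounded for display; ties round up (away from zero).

single-mesh involute tooth geometry (40T engaging 70T at module 3.925)
base radii: r_b1 = 71.501679, r_b2 = 125.127939
tip radii: r_a1 = 82.425000, r_a2 = 141.300000
no profile shift: α' = α, a' = a
action lengths: √(r_a1²−r_b1²) = 41.004762, √(r_a2²−r_b2²) = 65.640604
base pitch p_b = π·m·cos α = 11.231458
CR = (41.004762 + 65.640604 − 215.875000·sin 24.37700°)/11.231458 = 1.562163
contact ratio ≈ 1.5622

1.5622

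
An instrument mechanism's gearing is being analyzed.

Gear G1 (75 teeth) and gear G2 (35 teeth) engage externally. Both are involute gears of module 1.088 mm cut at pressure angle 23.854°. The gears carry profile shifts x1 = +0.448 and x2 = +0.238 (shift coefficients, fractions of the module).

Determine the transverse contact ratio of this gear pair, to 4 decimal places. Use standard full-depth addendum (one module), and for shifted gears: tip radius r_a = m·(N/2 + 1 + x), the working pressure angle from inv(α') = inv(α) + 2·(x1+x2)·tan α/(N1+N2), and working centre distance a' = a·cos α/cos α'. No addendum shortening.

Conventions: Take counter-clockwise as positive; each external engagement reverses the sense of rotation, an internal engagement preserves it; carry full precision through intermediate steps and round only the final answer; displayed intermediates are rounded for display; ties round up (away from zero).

1.5174

topology: single-mesh involute geometry — m = 1.088, 75T/35T pair
base radii: r_b1 = 37.314820, r_b2 = 17.413583
tip radii: r_a1 = 42.375424, r_a2 = 20.386944
inv(α') = inv(23.854°) + 2·(+0.448+0.238)·tan α/(75+35) = 0.03136317  ⇒  α' = 25.35975°
a' = a·cos α / cos α' = 59.8400·cos 23.854°/cos 25.35975° = 60.564628
action lengths: √(r_a1²−r_b1²) = 20.081851, √(r_a2²−r_b2²) = 10.601633
base pitch p_b = π·m·cos α = 3.126079
CR = (20.081851 + 10.601633 − 60.564628·sin 25.35975°)/3.126079 = 1.517437
contact ratio ≈ 1.5174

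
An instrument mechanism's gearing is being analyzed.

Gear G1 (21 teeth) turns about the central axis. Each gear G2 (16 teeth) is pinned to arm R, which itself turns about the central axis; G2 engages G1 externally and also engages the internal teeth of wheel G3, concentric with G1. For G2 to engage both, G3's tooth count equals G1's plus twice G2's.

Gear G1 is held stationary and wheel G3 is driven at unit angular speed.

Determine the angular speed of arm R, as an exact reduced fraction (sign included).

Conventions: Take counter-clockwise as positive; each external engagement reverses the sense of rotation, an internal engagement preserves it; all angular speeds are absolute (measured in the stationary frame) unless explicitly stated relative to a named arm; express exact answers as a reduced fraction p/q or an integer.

planetary set (21T centre, 16T on arm, 53T internal) — Willis relation
ring teeth: 21 + 2·16 = 53
21(ω_sun−ω_arm) = −53(ω_ring−ω_arm),  ω_sun = 0, ω_ring = 1
21(0−ω_arm) = −53(1−ω_arm)  ⇒  74·ω_arm = 53  ⇒  ω_arm = 53/74
exact speed ratio = 53/74

53/74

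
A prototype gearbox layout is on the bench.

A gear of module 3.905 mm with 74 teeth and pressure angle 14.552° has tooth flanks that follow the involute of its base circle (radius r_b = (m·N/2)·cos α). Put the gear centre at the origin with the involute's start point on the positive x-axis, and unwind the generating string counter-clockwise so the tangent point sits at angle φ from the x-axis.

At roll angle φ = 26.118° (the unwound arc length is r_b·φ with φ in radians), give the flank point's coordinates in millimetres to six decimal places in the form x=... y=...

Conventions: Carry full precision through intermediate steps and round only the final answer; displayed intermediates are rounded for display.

single-mesh involute tooth geometry (74T wheel at module 3.905)
pitch radius r_p = m·N/2 = 3.905·74/2 = 144.485000
base radius r_b = r_p·cos α = 144.485000·cos 14.552° = 139.849922
roll angle φ = 26.118° = 0.45584509 rad
x = r_b·(cos φ + φ·sin φ) = 153.633814
y = r_b·(sin φ − φ·cos φ) = 4.324555

x=153.633814 y=4.324555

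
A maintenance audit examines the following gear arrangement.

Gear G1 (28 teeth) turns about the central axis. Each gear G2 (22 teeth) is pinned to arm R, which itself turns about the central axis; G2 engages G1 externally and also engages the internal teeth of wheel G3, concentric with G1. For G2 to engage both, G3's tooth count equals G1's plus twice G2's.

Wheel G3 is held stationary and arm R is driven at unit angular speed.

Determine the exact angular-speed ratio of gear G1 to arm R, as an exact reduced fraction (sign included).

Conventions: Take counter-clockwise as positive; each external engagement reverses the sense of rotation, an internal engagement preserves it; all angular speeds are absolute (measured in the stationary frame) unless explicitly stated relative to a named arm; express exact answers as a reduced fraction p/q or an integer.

planetary set (28T centre, 22T on arm, 72T internal) — Willis relation
ring teeth: 28 + 2·22 = 72
28(ω_sun−ω_arm) = −72(ω_ring−ω_arm),  ω_ring = 0, ω_arm = 1
ω_sun = 1 − (72/28)(0−1) = 25/7
ω_out/ω_in = 25/7

25/7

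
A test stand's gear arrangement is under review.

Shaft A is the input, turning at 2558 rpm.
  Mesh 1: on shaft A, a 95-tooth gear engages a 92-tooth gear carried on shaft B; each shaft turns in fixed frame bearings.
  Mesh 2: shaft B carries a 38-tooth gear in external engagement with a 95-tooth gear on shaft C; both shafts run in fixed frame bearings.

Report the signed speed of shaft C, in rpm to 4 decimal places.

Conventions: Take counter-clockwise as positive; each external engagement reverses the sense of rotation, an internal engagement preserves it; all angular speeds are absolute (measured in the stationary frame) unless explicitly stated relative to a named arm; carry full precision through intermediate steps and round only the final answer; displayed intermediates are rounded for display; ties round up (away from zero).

+1056.5652 rpm

topology: fixed-axis compound train — 2 meshes, A→C
mesh 1 [95T→92T]: ω = 2558.0000×95/92 = 2641.4130 rpm, sense flips to −
mesh 2 [38T→95T]: ω = 2641.4130×38/95 = 1056.5652 rpm, sense flips to +
signed output speed = +1056.5652 rpm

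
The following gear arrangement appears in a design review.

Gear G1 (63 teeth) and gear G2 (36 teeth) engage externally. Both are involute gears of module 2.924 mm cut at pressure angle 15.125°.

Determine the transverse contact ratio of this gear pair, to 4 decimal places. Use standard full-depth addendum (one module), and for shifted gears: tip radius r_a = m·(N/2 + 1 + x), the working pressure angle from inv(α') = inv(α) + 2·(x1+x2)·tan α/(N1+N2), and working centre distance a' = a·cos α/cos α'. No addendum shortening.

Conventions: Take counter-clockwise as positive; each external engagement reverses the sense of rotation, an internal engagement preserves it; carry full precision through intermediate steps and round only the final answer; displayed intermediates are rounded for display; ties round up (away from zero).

topology: single-mesh involute geometry — m = 2.924, 63T/36T pair
base radii: r_b1 = 88.915344, r_b2 = 50.808768
tip radii: r_a1 = 95.030000, r_a2 = 55.556000
no profile shift: α' = α, a' = a
action lengths: √(r_a1²−r_b1²) = 33.537478, √(r_a2²−r_b2²) = 22.470830
base pitch p_b = π·m·cos α = 8.867803
CR = (33.537478 + 22.470830 − 144.738000·sin 15.12500°)/8.867803 = 2.057154
contact ratio ≈ 2.0572

2.0572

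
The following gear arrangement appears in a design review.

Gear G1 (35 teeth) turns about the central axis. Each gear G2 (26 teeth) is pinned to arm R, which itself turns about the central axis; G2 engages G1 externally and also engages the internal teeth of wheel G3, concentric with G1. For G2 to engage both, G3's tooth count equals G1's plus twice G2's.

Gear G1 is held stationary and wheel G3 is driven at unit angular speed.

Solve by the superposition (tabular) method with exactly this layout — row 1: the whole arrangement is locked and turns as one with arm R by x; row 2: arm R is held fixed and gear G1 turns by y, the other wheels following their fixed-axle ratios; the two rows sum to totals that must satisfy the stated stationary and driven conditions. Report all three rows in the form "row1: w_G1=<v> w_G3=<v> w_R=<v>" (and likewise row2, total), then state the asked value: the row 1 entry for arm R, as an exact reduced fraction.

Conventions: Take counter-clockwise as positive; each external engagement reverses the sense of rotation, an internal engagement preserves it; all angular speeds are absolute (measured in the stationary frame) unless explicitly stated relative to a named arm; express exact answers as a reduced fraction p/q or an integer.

planetary set (35T centre, 26T on arm, 87T internal) — Willis relation
superposition row 1 [locked train]: every member turns x
row 2 (arm held, sun turns y): ω_ring = −(35/87)·y, ω_arm = 0
boundary: total ω_sun = x + y = 0 and total ω_ring = x − (35/87)·y = 1  ⇒  y = -87/122, x = 87/122
row 2 ring = −(35/87)·(-87/122) = 35/122
totals (row 1 + row 2): sun 87/122 + (-87/122) = 0, ring 87/122 + 35/122 = 1, arm 87/122 + 0 = 87/122
asked cell (row1, arm) = 87/122

row1: w_G1=87/122 w_G3=87/122 w_R=87/122
row2: w_G1=-87/122 w_G3=35/122 w_R=0
total: w_G1=0 w_G3=1 w_R=87/122
asked value: 87/122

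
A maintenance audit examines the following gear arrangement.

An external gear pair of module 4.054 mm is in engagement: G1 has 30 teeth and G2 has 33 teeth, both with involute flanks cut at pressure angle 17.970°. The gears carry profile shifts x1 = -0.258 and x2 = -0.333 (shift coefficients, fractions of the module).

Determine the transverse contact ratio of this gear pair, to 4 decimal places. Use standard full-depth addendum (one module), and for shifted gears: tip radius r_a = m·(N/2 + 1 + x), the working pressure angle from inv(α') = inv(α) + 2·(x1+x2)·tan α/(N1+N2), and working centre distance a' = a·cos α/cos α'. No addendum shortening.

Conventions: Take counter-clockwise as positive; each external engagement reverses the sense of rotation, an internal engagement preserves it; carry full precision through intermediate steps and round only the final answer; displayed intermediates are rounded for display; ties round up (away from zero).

2.1163

topology: single-mesh involute geometry — m = 4.054, 30T/33T pair
base radii: r_b1 = 57.843578, r_b2 = 63.627936
tip radii: r_a1 = 63.818068, r_a2 = 69.595018
inv(α') = inv(17.970°) + 2·(-0.258-0.333)·tan α/(30+33) = 0.00462000  ⇒  α' = 13.65781°
a' = a·cos α / cos α' = 127.7010·cos 17.970°/cos 13.65781° = 125.006285
action lengths: √(r_a1²−r_b1²) = 26.960458, √(r_a2²−r_b2²) = 28.194899
base pitch p_b = π·m·cos α = 12.114731
CR = (26.960458 + 28.194899 − 125.006285·sin 13.65781°)/12.114731 = 2.116311
contact ratio ≈ 2.1163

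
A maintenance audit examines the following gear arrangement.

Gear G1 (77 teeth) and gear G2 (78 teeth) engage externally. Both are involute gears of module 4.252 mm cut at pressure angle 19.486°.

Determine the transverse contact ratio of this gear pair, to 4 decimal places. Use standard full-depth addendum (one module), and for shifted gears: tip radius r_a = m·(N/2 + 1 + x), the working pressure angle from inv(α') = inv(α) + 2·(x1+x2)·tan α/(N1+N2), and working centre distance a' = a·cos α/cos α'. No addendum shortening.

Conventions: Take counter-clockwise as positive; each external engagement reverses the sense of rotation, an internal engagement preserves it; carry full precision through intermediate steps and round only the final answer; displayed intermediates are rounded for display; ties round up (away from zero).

topology: single-mesh involute geometry — m = 4.252, 77T/78T pair
base radii: r_b1 = 154.325645, r_b2 = 156.329874
tip radii: r_a1 = 167.954000, r_a2 = 170.080000
no profile shift: α' = α, a' = a
action lengths: √(r_a1²−r_b1²) = 66.273233, √(r_a2²−r_b2²) = 66.993857
base pitch p_b = π·m·cos α = 12.592943
CR = (66.273233 + 66.993857 − 329.530000·sin 19.48600°)/12.592943 = 1.853706
contact ratio ≈ 1.8537

1.8537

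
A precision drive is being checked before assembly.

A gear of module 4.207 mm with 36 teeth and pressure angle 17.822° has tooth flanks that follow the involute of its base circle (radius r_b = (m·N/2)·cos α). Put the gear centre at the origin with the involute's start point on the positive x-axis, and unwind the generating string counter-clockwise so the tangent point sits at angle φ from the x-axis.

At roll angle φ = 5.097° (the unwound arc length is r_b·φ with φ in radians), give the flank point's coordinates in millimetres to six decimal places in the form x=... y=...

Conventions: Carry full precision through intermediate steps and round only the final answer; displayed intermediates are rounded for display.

x=72.376753 y=0.016904

topology: single-mesh involute geometry — m = 4.207, N = 36
pitch radius r_p = m·N/2 = 4.207·36/2 = 75.726000
base radius r_b = r_p·cos α = 75.726000·cos 17.822° = 72.092056
roll angle φ = 5.097° = 0.08895943 rad
x = r_b·(cos φ + φ·sin φ) = 72.376753
y = r_b·(sin φ − φ·cos φ) = 0.016904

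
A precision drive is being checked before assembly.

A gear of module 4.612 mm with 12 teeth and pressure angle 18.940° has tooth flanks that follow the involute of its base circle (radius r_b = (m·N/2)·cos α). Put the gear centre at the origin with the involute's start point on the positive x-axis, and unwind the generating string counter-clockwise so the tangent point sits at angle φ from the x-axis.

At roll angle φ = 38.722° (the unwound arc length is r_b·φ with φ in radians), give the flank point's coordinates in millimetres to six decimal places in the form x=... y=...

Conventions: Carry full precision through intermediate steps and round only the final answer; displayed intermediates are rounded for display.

topology: single-mesh involute geometry — m = 4.612, N = 12
pitch radius r_p = m·N/2 = 4.612·12/2 = 27.672000
base radius r_b = r_p·cos α = 27.672000·cos 18.940° = 26.173810
roll angle φ = 38.722° = 0.67582639 rad
x = r_b·(cos φ + φ·sin φ) = 31.485739
y = r_b·(sin φ − φ·cos φ) = 2.572077

x=31.485739 y=2.572077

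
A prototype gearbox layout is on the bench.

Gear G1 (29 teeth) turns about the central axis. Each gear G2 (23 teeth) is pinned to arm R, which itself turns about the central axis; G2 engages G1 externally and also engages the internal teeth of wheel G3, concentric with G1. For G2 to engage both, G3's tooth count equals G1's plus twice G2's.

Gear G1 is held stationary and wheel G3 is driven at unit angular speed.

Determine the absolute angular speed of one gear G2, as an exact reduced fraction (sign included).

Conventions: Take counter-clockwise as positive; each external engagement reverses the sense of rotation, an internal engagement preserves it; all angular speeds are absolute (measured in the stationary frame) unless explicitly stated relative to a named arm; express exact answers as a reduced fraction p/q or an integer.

75/46

class = planetary set [G3 = 29+2·23 = 75; Willis about the carrier]
ring teeth: 29 + 2·23 = 75
29(ω_sun−ω_arm) = −75(ω_ring−ω_arm),  ω_sun = 0, ω_ring = 1
29(0−ω_arm) = −75(1−ω_arm)  ⇒  104·ω_arm = 75  ⇒  ω_arm = 75/104
sun–planet mesh: 29·(0−75/104) = −23·(ω_p−ω_arm)  ⇒  ω_p−ω_arm = 2175/2392
ω_p = 75/104 + 2175/2392 = 75/46
exact speed ratio = 75/46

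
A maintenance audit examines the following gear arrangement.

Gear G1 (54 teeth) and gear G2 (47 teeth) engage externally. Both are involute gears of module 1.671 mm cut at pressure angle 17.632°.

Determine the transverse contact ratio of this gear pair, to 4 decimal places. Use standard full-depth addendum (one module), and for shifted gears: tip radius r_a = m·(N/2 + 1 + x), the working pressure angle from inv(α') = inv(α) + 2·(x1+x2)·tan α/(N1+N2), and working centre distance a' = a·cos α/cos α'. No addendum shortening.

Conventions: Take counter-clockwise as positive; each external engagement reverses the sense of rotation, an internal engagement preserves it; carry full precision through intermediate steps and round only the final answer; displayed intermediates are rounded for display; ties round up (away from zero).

class = single-mesh tooth geometry [involute pair 54T × 47T, m = 1.671]
base radii: r_b1 = 42.997478, r_b2 = 37.423730
tip radii: r_a1 = 46.788000, r_a2 = 40.939500
no profile shift: α' = α, a' = a
action lengths: √(r_a1²−r_b1²) = 18.448140, √(r_a2²−r_b2²) = 16.598405
base pitch p_b = π·m·cos α = 5.002984
CR = (18.448140 + 16.598405 − 84.385500·sin 17.63200°)/5.002984 = 1.896067
contact ratio ≈ 1.8961

1.8961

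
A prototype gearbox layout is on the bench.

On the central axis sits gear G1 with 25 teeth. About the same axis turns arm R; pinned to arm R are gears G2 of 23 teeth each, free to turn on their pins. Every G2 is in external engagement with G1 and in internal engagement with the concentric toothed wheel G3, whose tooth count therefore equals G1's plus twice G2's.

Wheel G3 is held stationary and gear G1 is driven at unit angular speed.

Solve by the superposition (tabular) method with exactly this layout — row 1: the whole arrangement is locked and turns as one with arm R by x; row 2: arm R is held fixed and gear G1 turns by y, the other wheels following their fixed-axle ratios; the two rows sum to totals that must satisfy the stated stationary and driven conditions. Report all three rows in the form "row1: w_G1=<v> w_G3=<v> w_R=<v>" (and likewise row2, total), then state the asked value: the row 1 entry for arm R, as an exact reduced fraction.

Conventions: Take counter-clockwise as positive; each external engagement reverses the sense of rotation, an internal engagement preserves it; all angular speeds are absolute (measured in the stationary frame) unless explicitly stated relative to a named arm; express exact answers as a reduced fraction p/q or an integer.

row1: w_G1=25/96 w_G3=25/96 w_R=25/96
row2: w_G1=71/96 w_G3=-25/96 w_R=0
total: w_G1=1 w_G3=0 w_R=25/96
asked value: 25/96

topology: planetary set — G1 25T / G2 23T / G3 71T, arm = carrier (Willis)
row 1 (train locked, turned with arm): all members turn x
row 2: sun turns y, ring = −(25/71)·y, arm 0
boundary: total ω_ring = x − (25/71)·y = 0 and total ω_sun = x + y = 1  ⇒  y = 71/96, x = 25/96
row 2 ring = −(25/71)·71/96 = -25/96
totals (row 1 + row 2): sun 25/96 + 71/96 = 1, ring 25/96 + (-25/96) = 0, arm 25/96 + 0 = 25/96
asked cell (row1, arm) = 25/96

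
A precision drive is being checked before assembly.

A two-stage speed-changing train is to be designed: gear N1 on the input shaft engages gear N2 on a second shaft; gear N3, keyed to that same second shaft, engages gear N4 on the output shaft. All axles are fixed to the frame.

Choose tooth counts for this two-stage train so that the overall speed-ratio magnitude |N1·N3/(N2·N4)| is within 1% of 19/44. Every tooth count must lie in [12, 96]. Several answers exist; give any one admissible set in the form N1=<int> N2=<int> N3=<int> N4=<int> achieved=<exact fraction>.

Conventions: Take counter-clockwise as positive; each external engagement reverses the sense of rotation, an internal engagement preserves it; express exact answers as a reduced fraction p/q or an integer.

topology: fixed-axis compound train — 2 stages, target 19/44
target = 19/44 in lowest terms: an exact hit needs N1·N3 = k·19 and N2·N4 = k·44 for one integer k, every count in [12, 96]; additionally prefer no 1:1 stage (N1 ≠ N2, N3 ≠ N4)
k = 1…11: no 1:1-free in-range split of k·19 and k·44 into factor pairs; take k = 12
k = 12: N1·N3 = 228 = 12·19, N2·N4 = 528 = 44·12
achieved = 12·19/(44·12) = 19/44; |achieved − target| = 0 ≤ 19/4400 ✓

N1=12 N2=44 N3=19 N4=12 achieved=19/44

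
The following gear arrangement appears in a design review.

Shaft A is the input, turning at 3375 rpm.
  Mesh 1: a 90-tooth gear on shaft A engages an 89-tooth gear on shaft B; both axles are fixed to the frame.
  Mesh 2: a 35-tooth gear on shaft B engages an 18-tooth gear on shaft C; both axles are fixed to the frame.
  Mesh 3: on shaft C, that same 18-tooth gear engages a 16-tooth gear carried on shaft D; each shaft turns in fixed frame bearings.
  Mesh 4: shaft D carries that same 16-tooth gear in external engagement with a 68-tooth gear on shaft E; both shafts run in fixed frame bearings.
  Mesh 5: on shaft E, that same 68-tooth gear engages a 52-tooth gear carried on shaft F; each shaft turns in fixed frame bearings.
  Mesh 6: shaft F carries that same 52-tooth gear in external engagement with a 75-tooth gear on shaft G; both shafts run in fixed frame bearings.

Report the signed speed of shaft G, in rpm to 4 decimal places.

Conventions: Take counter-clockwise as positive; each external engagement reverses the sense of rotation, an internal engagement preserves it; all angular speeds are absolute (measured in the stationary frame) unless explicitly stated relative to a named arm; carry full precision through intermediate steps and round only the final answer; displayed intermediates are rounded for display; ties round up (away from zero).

+1592.6966 rpm

class = fixed-axis compound train [6 meshes; 6 ratios multiply, 6 sense flips]
mesh 1 [90T→89T]: ω = 3375.0000×90/89 = 3412.9213 rpm, sense flips to −
mesh 2 [35T→18T]: ω = 3412.9213×35/18 = 6636.2360 rpm, sense flips to +
mesh 3 [18T→16T]: ω = 6636.2360×18/16 = 7465.7654 rpm, sense flips to −
mesh 4 [16T→68T]: ω = 7465.7654×16/68 = 1756.6507 rpm, sense flips to +
mesh 5 [68T→52T]: ω = 1756.6507×68/52 = 2297.1586 rpm, sense flips to −
mesh 6 [52T→75T]: ω = 2297.1586×52/75 = 1592.6966 rpm, sense flips to +
signed output speed = +1592.6966 rpm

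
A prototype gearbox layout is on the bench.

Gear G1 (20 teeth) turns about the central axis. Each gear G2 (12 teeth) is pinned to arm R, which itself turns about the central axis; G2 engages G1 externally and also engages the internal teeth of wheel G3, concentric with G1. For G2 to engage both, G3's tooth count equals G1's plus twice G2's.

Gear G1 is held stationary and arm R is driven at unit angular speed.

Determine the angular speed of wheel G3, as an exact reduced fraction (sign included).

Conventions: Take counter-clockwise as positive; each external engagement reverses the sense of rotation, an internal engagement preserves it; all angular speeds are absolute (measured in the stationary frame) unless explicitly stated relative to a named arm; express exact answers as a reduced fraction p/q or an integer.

16/11

class = planetary set [G3 = 20+2·12 = 44; Willis about the carrier]
ring teeth: 20 + 2·12 = 44
20(ω_sun−ω_arm) = −44(ω_ring−ω_arm),  ω_sun = 0, ω_arm = 1
ω_ring = 1 − (20/44)(0−1) = 16/11
exact speed ratio = 16/11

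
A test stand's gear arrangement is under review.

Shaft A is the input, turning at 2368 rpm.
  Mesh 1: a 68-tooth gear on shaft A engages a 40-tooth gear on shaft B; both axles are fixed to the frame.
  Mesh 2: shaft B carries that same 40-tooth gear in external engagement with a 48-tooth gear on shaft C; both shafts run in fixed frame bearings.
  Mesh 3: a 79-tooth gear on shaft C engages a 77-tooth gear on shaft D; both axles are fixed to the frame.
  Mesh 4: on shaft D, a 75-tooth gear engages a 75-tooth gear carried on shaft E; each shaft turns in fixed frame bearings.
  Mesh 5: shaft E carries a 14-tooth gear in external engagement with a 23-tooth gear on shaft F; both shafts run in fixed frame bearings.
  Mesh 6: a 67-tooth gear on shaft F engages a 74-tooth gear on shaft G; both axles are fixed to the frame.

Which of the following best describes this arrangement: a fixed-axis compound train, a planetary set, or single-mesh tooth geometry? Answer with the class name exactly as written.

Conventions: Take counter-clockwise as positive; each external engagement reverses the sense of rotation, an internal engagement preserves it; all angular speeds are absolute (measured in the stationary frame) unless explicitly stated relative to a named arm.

fixed-axis compound train

recognized (7 fixed axles, 6 meshes): fixed-axis compound train
classification: fixed-axis compound train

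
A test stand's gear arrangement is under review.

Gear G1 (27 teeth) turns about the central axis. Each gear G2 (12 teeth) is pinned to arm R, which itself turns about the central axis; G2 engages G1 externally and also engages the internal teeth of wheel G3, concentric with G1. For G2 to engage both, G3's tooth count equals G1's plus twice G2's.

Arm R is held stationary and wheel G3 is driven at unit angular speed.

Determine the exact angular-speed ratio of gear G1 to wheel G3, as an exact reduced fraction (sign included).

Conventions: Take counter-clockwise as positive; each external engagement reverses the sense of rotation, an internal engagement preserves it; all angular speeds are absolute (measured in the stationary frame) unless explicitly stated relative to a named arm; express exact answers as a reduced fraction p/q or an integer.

-17/9

topology: planetary set — G1 27T / G2 12T / G3 51T, arm = carrier (Willis)
ring teeth: 27 + 2·12 = 51
27(ω_sun−ω_arm) = −51(ω_ring−ω_arm),  ω_arm = 0, ω_ring = 1
ω_sun = 0 − (51/27)(1−0) = -17/9
ω_out/ω_in = -17/9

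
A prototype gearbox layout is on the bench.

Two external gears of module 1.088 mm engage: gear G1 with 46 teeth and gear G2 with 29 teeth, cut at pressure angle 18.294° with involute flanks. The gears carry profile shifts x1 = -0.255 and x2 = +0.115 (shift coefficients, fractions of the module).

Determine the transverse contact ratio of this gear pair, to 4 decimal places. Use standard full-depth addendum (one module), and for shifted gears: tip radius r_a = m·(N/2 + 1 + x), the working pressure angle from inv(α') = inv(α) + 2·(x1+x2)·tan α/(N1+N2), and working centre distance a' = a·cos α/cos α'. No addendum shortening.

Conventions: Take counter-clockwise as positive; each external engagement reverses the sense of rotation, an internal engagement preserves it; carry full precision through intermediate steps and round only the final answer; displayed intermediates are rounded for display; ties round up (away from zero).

1.8051

recognized (one external pair, fixed centres): single-mesh tooth geometry, m = 1.088, N1 = 46, N2 = 29
base radii: r_b1 = 23.759246, r_b2 = 14.978655
tip radii: r_a1 = 25.834560, r_a2 = 16.989120
inv(α') = inv(18.294°) + 2·(-0.255+0.115)·tan α/(46+29) = 0.01007743  ⇒  α' = 17.62087°
a' = a·cos α / cos α' = 40.8000·cos 18.294°/cos 17.62087° = 40.644942
action lengths: √(r_a1²−r_b1²) = 10.145084, √(r_a2²−r_b2²) = 8.016863
base pitch p_b = π·m·cos α = 3.245299
CR = (10.145084 + 8.016863 − 40.644942·sin 17.62087°)/3.245299 = 1.805083
contact ratio ≈ 1.8051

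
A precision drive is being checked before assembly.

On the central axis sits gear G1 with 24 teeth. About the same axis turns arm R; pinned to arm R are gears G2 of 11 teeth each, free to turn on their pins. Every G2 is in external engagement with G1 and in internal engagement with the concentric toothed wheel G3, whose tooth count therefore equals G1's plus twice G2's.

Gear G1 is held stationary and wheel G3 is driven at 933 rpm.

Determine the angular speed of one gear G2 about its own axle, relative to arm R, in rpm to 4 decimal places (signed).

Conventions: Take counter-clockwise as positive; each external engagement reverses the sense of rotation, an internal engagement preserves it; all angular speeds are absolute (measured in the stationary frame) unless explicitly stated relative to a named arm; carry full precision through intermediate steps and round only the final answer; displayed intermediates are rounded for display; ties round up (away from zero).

recognized (axles ride arm R): planetary set, 24/11/46 teeth
normalise by the input: solve with ω_ring = 1, then scale by 933 rpm
ring teeth: 24 + 2·11 = 46
24(ω_sun−ω_arm) = −46(ω_ring−ω_arm),  ω_sun = 0, ω_ring = 1
24(0−ω_arm) = −46(1−ω_arm)  ⇒  70·ω_arm = 46  ⇒  ω_arm = 23/35
sun–planet mesh: 24·(0−23/35) = −11·(ω_p−ω_arm)  ⇒  ω_p−ω_arm = 552/385
scale: ω_p−ω_arm = 552/385 × 933 rpm = +1337.7039 rpm

+1337.7039 rpm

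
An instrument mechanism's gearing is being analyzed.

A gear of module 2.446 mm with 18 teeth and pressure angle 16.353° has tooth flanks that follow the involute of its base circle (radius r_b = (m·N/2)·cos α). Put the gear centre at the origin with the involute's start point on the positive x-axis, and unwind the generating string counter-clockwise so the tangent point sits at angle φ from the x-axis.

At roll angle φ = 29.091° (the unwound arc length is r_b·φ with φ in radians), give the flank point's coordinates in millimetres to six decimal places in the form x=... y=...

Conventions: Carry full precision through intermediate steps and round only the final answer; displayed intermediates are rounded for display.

class = single-mesh tooth geometry [base-circle involute, m = 2.446, 18T]
pitch radius r_p = m·N/2 = 2.446·18/2 = 22.014000
base radius r_b = r_p·cos α = 22.014000·cos 16.353° = 21.123429
roll angle φ = 29.091° = 0.50773373 rad
x = r_b·(cos φ + φ·sin φ) = 23.673192
y = r_b·(sin φ − φ·cos φ) = 0.898078

x=23.673192 y=0.898078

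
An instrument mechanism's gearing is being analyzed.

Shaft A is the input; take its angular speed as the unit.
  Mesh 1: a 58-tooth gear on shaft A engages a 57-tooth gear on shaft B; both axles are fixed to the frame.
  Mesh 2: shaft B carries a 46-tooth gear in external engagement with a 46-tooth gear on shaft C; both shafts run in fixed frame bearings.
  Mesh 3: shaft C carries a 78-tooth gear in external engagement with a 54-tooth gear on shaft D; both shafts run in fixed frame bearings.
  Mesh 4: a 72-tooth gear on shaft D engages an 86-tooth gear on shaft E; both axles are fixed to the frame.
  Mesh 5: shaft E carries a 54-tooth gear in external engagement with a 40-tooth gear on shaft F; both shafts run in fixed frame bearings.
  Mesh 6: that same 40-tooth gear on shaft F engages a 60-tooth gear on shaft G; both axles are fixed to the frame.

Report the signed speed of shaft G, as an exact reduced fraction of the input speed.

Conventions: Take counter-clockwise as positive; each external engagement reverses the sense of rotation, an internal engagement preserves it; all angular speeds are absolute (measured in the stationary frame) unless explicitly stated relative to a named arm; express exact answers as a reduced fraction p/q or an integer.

4524/4085

6-mesh fixed-axis compound train (all bearings frame-fixed)
mesh 1 [58T→57T]: |ω|/ω_in = 1×58/57 = 58/57, sense flips to −
mesh 2 [46T→46T]: |ω|/ω_in = (58/57)×46/46 = 58/57, sense flips to +
mesh 3 [78T→54T]: |ω|/ω_in = (58/57)×78/54 = 754/513, sense flips to −
mesh 4 [72T→86T]: |ω|/ω_in = (754/513)×72/86 = 3016/2451, sense flips to +
mesh 5 [54T→40T]: |ω|/ω_in = (3016/2451)×54/40 = 6786/4085, sense flips to −
mesh 6 [40T→60T]: |ω|/ω_in = (6786/4085)×40/60 = 4524/4085, sense flips to +
signed output speed (× input speed) = 4524/4085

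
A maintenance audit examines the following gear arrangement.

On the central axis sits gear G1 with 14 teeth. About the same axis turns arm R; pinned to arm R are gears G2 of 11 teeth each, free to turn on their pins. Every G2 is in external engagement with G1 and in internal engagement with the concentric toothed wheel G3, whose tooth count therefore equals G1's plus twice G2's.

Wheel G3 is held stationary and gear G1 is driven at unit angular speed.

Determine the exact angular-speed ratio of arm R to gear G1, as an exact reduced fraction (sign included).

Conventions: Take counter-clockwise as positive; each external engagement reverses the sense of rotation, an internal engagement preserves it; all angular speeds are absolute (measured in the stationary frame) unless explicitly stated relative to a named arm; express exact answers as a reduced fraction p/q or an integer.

7/25

topology: planetary set — G1 14T / G2 11T / G3 36T, arm = carrier (Willis)
ring teeth: 14 + 2·11 = 36
14(ω_sun−ω_arm) = −36(ω_ring−ω_arm),  ω_ring = 0, ω_sun = 1
14(1−ω_arm) = −36(0−ω_arm)  ⇒  50·ω_arm = 14  ⇒  ω_arm = 7/25
ω_out/ω_in = 7/25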